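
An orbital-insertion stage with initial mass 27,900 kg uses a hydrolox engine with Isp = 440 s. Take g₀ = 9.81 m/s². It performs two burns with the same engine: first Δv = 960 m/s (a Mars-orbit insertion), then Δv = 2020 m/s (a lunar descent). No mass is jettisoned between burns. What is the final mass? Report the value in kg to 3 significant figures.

v_e = Isp · g₀ = 440 × 9.81 = 4316.4 m/s.
After the first burn: m = 27900 × exp(−960/4316.4) = 27900 × 0.80059 = 22,336.5 kg.
After the second burn: m = 22,336.5 × exp(−2020/4316.4) = 22,336.5 × 0.62626 = 13,988.5 kg.

final mass ≈ 14000 kg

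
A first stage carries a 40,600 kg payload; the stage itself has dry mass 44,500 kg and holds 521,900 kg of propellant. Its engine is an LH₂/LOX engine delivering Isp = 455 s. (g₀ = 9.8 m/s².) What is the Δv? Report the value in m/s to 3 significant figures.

v_e = Isp · g₀ = 455 × 9.8 = 4459.0 m/s.
m₀ = payload + dry + propellant = 40,600 + 44,500 + 521,900 = 607,000 kg.
m_f = payload + dry = 40,600 + 44,500 = 85,100 kg.
By the Tsiolkovsky rocket equation, Δv = v_e · ln(m₀/m_f) = 4459.0 × ln(7.133) = 4459.0 × 1.9647 ≈ 8760.6 m/s.

Δv ≈ 8760 m/s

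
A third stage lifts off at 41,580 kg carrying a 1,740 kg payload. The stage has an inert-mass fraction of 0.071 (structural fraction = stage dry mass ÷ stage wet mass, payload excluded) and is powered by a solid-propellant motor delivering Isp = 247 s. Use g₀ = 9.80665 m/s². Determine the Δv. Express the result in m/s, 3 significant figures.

Stage wet mass = m₀ − payload = 41,580 − 1,740 = 39,840 kg.
Stage dry mass = ε × stage wet mass = 0.071 × 39,840 = 2,828.64 kg.
Burnout mass m_f = stage dry + payload = 2,828.64 + 1,740 = 4,568.64 kg.
v_e = Isp · g₀ = 247 × 9.80665 = 2422.2 m/s.
Δv = v_e · ln(41,580/4,568.64) = 2422.2 × ln(9.101) = 2422.2 × 2.2084 ≈ 5349 m/s.

Δv ≈ 5350 m/s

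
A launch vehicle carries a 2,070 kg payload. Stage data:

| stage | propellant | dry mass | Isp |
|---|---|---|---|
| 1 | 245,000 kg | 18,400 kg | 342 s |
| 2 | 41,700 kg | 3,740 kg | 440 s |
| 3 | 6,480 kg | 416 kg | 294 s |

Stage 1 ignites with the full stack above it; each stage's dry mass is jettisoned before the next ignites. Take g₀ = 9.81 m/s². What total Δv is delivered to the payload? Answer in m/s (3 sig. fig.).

Δv ≈ 14900 m/s

Ignition mass of stage 1 = 245,000+18,400 + 41,700+3,740 + 6,480+416 + 2,070 = 317,806 kg.
Stage 1: m₀ = 317,806 kg, m_f = 317,806 − 245,000 = 72,806 kg; Δv = 342×9.81×ln(4.365) = 3355.0×1.4736 ≈ 4944 m/s.
Stage 2: m₀ = 54,406 kg, m_f = 54,406 − 41,700 = 12,706 kg; Δv = 440×9.81×ln(4.282) = 4316.4×1.4544 ≈ 6278 m/s.
Stage 3: m₀ = 8,966 kg, m_f = 8,966 − 6,480 = 2,486 kg; Δv = 294×9.81×ln(3.607) = 2884.1×1.2828 ≈ 3700 m/s.
Total Δv = 4944 + 6278 + 3700 = 14922 m/s.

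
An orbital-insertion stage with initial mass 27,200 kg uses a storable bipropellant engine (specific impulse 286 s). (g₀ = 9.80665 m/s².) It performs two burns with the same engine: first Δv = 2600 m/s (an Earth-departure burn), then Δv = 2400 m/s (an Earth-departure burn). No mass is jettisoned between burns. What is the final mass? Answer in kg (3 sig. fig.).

v_e = Isp · g₀ = 286 × 9.80665 = 2804.7 m/s.
After the first burn: m = 27200 × exp(−2600/2804.7) = 27200 × 0.39573 = 10,763.9 kg.
After the second burn: m = 10,763.9 × exp(−2400/2804.7) = 10,763.9 × 0.42498 = 4,574.44 kg.

final mass ≈ 4570 kg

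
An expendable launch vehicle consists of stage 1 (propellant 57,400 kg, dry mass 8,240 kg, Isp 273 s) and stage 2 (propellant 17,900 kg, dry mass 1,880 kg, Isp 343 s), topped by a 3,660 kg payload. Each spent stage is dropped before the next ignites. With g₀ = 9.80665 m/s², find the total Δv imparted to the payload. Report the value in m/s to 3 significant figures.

Ignition mass of stage 1 = 57,400+8,240 + 17,900+1,880 + 3,660 = 89,080 kg.
Stage 1: m₀ = 89,080 kg, m_f = 89,080 − 57,400 = 31,680 kg; Δv = 273×9.80665×ln(2.812) = 2677.2×1.0338 ≈ 2768 m/s.
Stage 2: m₀ = 23,440 kg, m_f = 23,440 − 17,900 = 5,540 kg; Δv = 343×9.80665×ln(4.231) = 3363.7×1.4424 ≈ 4852 m/s.
Total Δv = 2768 + 4852 = 7620 m/s.

Δv ≈ 7620 m/s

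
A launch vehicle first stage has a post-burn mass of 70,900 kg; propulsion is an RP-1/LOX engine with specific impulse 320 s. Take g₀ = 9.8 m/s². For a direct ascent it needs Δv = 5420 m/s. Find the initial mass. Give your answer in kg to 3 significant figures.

initial mass ≈ 399000 kg

v_e = Isp · g₀ = 320 × 9.8 = 3136.0 m/s.
From the ideal rocket equation, m₀/m_f = exp(Δv / v_e) = exp(5420 / 3136.0) = exp(1.7283) = 5.6312.
m₀ = m_f × 5.6312 = 70,900 × 5.6312 = 399,252 kg.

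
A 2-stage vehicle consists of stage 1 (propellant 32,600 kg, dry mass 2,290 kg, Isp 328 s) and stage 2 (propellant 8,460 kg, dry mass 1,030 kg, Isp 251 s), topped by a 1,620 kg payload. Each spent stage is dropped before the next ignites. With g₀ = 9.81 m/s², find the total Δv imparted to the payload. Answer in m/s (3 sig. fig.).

Δv ≈ 7500 m/s

Ignition mass of stage 1 = 32,600+2,290 + 8,460+1,030 + 1,620 = 46,000 kg.
Stage 1: m₀ = 46,000 kg, m_f = 46,000 − 32,600 = 13,400 kg; Δv = 328×9.81×ln(3.433) = 3217.7×1.2334 ≈ 3969 m/s.
Stage 2: m₀ = 11,110 kg, m_f = 11,110 − 8,460 = 2,650 kg; Δv = 251×9.81×ln(4.192) = 2462.3×1.4333 ≈ 3529 m/s.
Total Δv = 3969 + 3529 = 7498 m/s.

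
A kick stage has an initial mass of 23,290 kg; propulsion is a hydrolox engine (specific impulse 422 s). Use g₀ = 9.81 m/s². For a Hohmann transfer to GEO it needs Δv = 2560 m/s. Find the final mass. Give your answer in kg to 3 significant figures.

v_e = Isp · g₀ = 422 × 9.81 = 4139.8 m/s.
From the ideal rocket equation, m₀/m_f = exp(Δv / v_e) = exp(2560 / 4139.8) = exp(0.6184) = 1.8559.
m_f = m₀ / 1.8559 = 23,290 / 1.8559 = 12,549.2 kg.

final mass ≈ 12500 kg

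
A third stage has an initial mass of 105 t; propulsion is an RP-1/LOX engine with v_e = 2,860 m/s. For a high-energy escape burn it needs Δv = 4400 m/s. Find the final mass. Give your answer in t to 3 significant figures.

Rocket equation: m₀/m_f = exp(Δv / v_e) = exp(4400 / 2860.0) = exp(1.5385) = 4.6574.
m_f = m₀ / 4.6574 = 105 / 4.6574 = 22.5448 t.

final mass ≈ 22.5 t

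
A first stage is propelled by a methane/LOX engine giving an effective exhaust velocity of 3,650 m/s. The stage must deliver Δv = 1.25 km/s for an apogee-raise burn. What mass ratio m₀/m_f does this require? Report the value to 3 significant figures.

From the ideal rocket equation, m₀/m_f = exp(Δv / v_e) = exp(1250 / 3650.0) = exp(0.3425) = 1.4084.

mass ratio ≈ 1.41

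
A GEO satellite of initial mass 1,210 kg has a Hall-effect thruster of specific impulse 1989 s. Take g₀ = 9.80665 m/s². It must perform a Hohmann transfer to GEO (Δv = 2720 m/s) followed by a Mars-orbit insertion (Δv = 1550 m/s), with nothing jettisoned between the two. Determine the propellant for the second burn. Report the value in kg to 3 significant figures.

v_e = Isp · g₀ = 1989 × 9.80665 = 19505.4 m/s.
After the first burn: m = 1210 × exp(−2720/19505.4) = 1210 × 0.86984 = 1,052.51 kg.
After the second burn: m = 1,052.51 × exp(−1550/19505.4) = 1,052.51 × 0.92361 = 972.109 kg.
Second-burn propellant = 1,052.51 − 972.109 = 80.401 kg.

propellant for the second burn ≈ 80.4 kg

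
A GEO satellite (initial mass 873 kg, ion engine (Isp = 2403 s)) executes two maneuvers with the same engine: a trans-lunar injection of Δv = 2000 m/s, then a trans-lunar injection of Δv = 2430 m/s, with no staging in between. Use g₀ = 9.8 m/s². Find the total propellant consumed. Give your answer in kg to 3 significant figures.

v_e = Isp · g₀ = 2403 × 9.8 = 23549.4 m/s.
After the first burn: m = 873 × exp(−2000/23549.4) = 873 × 0.91858 = 801.92 kg.
After the second burn: m = 801.92 × exp(−2430/23549.4) = 801.92 × 0.90196 = 723.3 kg.
Total propellant = m₀ − m_final = 873 − 723.3 = 149.7 kg.

total propellant consumed ≈ 150 kg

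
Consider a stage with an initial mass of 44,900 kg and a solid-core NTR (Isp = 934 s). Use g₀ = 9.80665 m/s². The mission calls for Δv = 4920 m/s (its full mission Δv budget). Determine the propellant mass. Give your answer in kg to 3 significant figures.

v_e = Isp · g₀ = 934 × 9.80665 = 9159.4 m/s.
From the ideal rocket equation, m₀/m_f = exp(Δv / v_e) = exp(4920 / 9159.4) = exp(0.5372) = 1.7111.
m_f = 44,900 / 1.7111 = 26,240.4 kg, so propellant = m₀ − m_f = 44,900 − 26,240.4 = 18,659.6 kg.

propellant mass ≈ 18700 kg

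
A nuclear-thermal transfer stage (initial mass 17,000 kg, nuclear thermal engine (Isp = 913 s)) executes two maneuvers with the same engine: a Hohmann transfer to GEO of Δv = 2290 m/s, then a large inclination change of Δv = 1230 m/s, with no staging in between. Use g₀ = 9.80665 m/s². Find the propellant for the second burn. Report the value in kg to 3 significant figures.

v_e = Isp · g₀ = 913 × 9.80665 = 8953.5 m/s.
After the first burn: m = 17000 × exp(−2290/8953.5) = 17000 × 0.77432 = 13,163.4 kg.
After the second burn: m = 13,163.4 × exp(−1230/8953.5) = 13,163.4 × 0.87164 = 11,473.7 kg.
Second-burn propellant = 13,163.4 − 11,473.7 = 1,689.7 kg.

propellant for the second burn ≈ 1690 kg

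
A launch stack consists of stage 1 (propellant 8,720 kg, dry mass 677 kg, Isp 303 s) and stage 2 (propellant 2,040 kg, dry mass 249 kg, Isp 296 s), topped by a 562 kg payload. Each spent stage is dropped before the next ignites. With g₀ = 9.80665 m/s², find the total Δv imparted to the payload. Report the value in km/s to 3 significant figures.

Δv ≈ 7.35 km/s

Ignition mass of stage 1 = 8,720+677 + 2,040+249 + 562 = 12,248 kg.
Stage 1: m₀ = 12,248 kg, m_f = 12,248 − 8,720 = 3,528 kg; Δv = 303×9.80665×ln(3.472) = 2971.4×1.2446 ≈ 3698 m/s.
Stage 2: m₀ = 2,851 kg, m_f = 2,851 − 2,040 = 811 kg; Δv = 296×9.80665×ln(3.515) = 2902.8×1.2572 ≈ 3649 m/s.
Total Δv = 3698 + 3649 = 7347 m/s.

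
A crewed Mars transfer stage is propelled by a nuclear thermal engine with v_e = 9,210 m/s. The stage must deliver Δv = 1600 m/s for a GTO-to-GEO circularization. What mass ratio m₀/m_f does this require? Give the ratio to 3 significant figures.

mass ratio ≈ 1.19

m₀/m_f = exp(Δv / v_e) = exp(1600 / 9210.0) = exp(0.1737) = 1.1897.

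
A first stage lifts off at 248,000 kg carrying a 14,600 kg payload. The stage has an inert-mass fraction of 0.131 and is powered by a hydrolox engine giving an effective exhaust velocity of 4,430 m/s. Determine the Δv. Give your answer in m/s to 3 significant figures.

Stage wet mass = m₀ − payload = 248,000 − 14,600 = 233,400 kg.
Stage dry mass = ε × stage wet mass = 0.131 × 233,400 = 30,575.4 kg.
Burnout mass m_f = stage dry + payload = 30,575.4 + 14,600 = 45,175.4 kg.
Rocket equation: Δv = v_e · ln(248,000/45,175.4) = 4430.0 × ln(5.49) = 4430.0 × 1.7029 ≈ 7544 m/s.

Δv ≈ 7540 m/s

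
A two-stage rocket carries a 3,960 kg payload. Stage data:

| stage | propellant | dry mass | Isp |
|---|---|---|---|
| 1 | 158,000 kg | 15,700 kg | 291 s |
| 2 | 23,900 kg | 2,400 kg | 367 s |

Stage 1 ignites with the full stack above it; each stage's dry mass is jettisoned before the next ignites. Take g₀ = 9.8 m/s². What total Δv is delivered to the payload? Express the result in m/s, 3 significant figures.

Ignition mass of stage 1 = 158,000+15,700 + 23,900+2,400 + 3,960 = 203,960 kg.
Stage 1: m₀ = 203,960 kg, m_f = 203,960 − 158,000 = 45,960 kg; Δv = 291×9.8×ln(4.438) = 2851.8×1.4902 ≈ 4250 m/s.
Stage 2: m₀ = 30,260 kg, m_f = 30,260 − 23,900 = 6,360 kg; Δv = 367×9.8×ln(4.758) = 3596.6×1.5598 ≈ 5610 m/s.
Total Δv = 4250 + 5610 = 9860 m/s.

Δv ≈ 9860 m/s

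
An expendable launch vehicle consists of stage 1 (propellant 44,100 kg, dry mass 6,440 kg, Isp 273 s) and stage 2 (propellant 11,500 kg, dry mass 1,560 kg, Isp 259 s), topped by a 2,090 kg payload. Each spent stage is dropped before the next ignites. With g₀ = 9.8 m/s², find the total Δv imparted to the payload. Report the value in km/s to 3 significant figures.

Δv ≈ 6.59 km/s

Ignition mass of stage 1 = 44,100+6,440 + 11,500+1,560 + 2,090 = 65,690 kg.
Stage 1: m₀ = 65,690 kg, m_f = 65,690 − 44,100 = 21,590 kg; Δv = 273×9.8×ln(3.043) = 2675.4×1.1127 ≈ 2977 m/s.
Stage 2: m₀ = 15,150 kg, m_f = 15,150 − 11,500 = 3,650 kg; Δv = 259×9.8×ln(4.151) = 2538.2×1.4233 ≈ 3613 m/s.
Total Δv = 2977 + 3613 = 6590 m/s.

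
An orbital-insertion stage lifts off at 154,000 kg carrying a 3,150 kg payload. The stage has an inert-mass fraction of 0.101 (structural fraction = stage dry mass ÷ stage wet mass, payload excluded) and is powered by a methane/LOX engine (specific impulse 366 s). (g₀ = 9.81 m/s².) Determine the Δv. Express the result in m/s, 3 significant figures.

Δv ≈ 7630 m/s

Stage wet mass = m₀ − payload = 154,000 − 3,150 = 150,850 kg.
Stage dry mass = ε × stage wet mass = 0.101 × 150,850 = 15,235.9 kg.
Burnout mass m_f = stage dry + payload = 15,235.9 + 3,150 = 18,385.9 kg.
v_e = Isp · g₀ = 366 × 9.81 = 3590.5 m/s.
Δv = v_e · ln(154,000/18,385.9) = 3590.5 × ln(8.376) = 3590.5 × 2.1254 ≈ 7631 m/s.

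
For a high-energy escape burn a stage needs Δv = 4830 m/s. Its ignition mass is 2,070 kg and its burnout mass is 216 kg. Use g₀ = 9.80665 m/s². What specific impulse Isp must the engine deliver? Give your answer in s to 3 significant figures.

ln(m₀/m_f) = ln(2070/216) = ln(9.583) = 2.2600.
From the ideal rocket equation, v_e = Δv / ln(m₀/m_f) = 4830 / 2.2600 = 2137.1 m/s.
Isp = v_e / g₀ = 2137.1 / 9.80665 = 217.9 s.

Isp ≈ 218 s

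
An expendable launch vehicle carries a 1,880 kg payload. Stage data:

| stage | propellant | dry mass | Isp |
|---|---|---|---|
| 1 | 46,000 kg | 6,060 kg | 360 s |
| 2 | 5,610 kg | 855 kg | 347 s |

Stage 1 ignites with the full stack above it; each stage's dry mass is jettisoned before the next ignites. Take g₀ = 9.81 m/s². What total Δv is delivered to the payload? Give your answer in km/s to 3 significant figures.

Δv ≈ 8.86 km/s

Ignition mass of stage 1 = 46,000+6,060 + 5,610+855 + 1,880 = 60,405 kg.
Stage 1: m₀ = 60,405 kg, m_f = 60,405 − 46,000 = 14,405 kg; Δv = 360×9.81×ln(4.193) = 3531.6×1.4335 ≈ 5063 m/s.
Stage 2: m₀ = 8,345 kg, m_f = 8,345 − 5,610 = 2,735 kg; Δv = 347×9.81×ln(3.051) = 3404.1×1.1155 ≈ 3797 m/s.
Total Δv = 5063 + 3797 = 8860 m/s.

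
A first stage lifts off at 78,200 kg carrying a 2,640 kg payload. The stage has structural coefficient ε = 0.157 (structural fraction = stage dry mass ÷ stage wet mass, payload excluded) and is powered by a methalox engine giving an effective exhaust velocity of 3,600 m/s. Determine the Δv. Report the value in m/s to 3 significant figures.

Δv ≈ 6070 m/s

Stage wet mass = m₀ − payload = 78,200 − 2,640 = 75,560 kg.
Stage dry mass = ε × stage wet mass = 0.157 × 75,560 = 11,862.9 kg.
Burnout mass m_f = stage dry + payload = 11,862.9 + 2,640 = 14,502.9 kg.
Rocket equation: Δv = v_e · ln(78,200/14,502.9) = 3600.0 × ln(5.392) = 3600.0 × 1.6849 ≈ 6066 m/s.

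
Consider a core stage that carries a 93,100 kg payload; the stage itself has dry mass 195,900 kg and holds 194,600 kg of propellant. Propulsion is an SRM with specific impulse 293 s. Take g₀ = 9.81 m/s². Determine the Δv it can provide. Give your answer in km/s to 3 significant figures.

v_e = Isp · g₀ = 293 × 9.81 = 2874.3 m/s.
m₀ = payload + dry + propellant = 93,100 + 195,900 + 194,600 = 483,600 kg.
m_f = payload + dry = 93,100 + 195,900 = 289,000 kg.
Using Δv = v_e ln(m₀/m_f): Δv = v_e · ln(m₀/m_f) = 2874.3 × ln(1.673) = 2874.3 × 0.5148 ≈ 1479.8 m/s.

Δv ≈ 1.48 km/s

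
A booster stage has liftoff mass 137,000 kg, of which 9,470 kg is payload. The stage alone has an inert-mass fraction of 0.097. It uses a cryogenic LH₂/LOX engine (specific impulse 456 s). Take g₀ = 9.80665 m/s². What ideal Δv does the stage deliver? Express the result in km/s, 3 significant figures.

Stage wet mass = m₀ − payload = 137,000 − 9,470 = 127,530 kg.
Stage dry mass = ε × stage wet mass = 0.097 × 127,530 = 12,370.4 kg.
Burnout mass m_f = stage dry + payload = 12,370.4 + 9,470 = 21,840.4 kg.
v_e = Isp · g₀ = 456 × 9.80665 = 4471.8 m/s.
Δv = v_e · ln(137,000/21,840.4) = 4471.8 × ln(6.273) = 4471.8 × 1.8362 ≈ 8211 m/s.

Δv ≈ 8.21 km/s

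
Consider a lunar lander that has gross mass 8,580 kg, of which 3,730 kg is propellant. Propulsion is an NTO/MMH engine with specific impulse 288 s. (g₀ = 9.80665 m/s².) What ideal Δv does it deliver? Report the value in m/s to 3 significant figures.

v_e = Isp · g₀ = 288 × 9.80665 = 2824.3 m/s.
m_f = m₀ − m_prop = 8,580 − 3,730 = 4,850 kg.
Δv = v_e · ln(m₀/m_f) = 2824.3 × ln(1.769) = 2824.3 × 0.5705 ≈ 1611.1 m/s.

Δv ≈ 1610 m/s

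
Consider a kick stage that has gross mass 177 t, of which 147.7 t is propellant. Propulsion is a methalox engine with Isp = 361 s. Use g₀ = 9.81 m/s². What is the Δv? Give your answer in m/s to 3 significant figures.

v_e = Isp · g₀ = 361 × 9.81 = 3541.4 m/s.
m_f = m₀ − m_prop = 177 − 147.7 = 29.3 t.
From the ideal rocket equation, Δv = v_e · ln(m₀/m_f) = 3541.4 × ln(6.041) = 3541.4 × 1.7986 ≈ 6369.4 m/s.

Δv ≈ 6370 m/s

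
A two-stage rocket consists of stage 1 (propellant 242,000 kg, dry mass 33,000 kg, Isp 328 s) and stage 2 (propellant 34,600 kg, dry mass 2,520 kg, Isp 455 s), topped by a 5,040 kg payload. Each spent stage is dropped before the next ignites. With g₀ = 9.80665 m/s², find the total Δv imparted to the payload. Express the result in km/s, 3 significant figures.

Δv ≈ 12.3 km/s

Ignition mass of stage 1 = 242,000+33,000 + 34,600+2,520 + 5,040 = 317,160 kg.
Stage 1: m₀ = 317,160 kg, m_f = 317,160 − 242,000 = 75,160 kg; Δv = 328×9.80665×ln(4.22) = 3216.6×1.4398 ≈ 4631 m/s.
Stage 2: m₀ = 42,160 kg, m_f = 42,160 − 34,600 = 7,560 kg; Δv = 455×9.80665×ln(5.577) = 4462.0×1.7186 ≈ 7668 m/s.
Total Δv = 4631 + 7668 = 12299 m/s.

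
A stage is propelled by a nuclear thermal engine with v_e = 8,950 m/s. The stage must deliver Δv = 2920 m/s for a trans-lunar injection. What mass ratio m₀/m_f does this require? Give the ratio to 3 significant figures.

mass ratio ≈ 1.39

By the Tsiolkovsky rocket equation, m₀/m_f = exp(Δv / v_e) = exp(2920 / 8950.0) = exp(0.3263) = 1.3858.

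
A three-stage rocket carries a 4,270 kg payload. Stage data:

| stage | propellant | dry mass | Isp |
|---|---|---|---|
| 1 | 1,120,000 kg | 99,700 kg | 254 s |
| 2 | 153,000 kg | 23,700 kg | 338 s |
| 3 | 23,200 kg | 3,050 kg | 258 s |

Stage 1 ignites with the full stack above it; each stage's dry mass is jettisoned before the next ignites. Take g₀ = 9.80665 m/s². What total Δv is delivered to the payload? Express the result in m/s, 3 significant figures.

Δv ≈ 11900 m/s

Ignition mass of stage 1 = 1,120,000+99,700 + 153,000+23,700 + 23,200+3,050 + 4,270 = 1,426,920 kg.
Stage 1: m₀ = 1,426,920 kg, m_f = 1,426,920 − 1,120,000 = 306,920 kg; Δv = 254×9.80665×ln(4.649) = 2490.9×1.5367 ≈ 3828 m/s.
Stage 2: m₀ = 207,220 kg, m_f = 207,220 − 153,000 = 54,220 kg; Δv = 338×9.80665×ln(3.822) = 3314.6×1.3407 ≈ 4444 m/s.
Stage 3: m₀ = 30,520 kg, m_f = 30,520 − 23,200 = 7,320 kg; Δv = 258×9.80665×ln(4.169) = 2530.1×1.4278 ≈ 3612 m/s.
Total Δv = 3828 + 4444 + 3612 = 11884 m/s.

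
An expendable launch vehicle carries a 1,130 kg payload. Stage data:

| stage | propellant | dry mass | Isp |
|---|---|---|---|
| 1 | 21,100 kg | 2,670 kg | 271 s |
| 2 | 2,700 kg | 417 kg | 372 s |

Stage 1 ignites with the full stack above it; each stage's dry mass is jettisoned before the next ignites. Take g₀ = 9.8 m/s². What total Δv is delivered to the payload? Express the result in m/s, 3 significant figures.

Δv ≈ 7400 m/s

Ignition mass of stage 1 = 21,100+2,670 + 2,700+417 + 1,130 = 28,017 kg.
Stage 1: m₀ = 28,017 kg, m_f = 28,017 − 21,100 = 6,917 kg; Δv = 271×9.8×ln(4.05) = 2655.8×1.3988 ≈ 3715 m/s.
Stage 2: m₀ = 4,247 kg, m_f = 4,247 − 2,700 = 1,547 kg; Δv = 372×9.8×ln(2.745) = 3645.6×1.0099 ≈ 3682 m/s.
Total Δv = 3715 + 3682 = 7397 m/s.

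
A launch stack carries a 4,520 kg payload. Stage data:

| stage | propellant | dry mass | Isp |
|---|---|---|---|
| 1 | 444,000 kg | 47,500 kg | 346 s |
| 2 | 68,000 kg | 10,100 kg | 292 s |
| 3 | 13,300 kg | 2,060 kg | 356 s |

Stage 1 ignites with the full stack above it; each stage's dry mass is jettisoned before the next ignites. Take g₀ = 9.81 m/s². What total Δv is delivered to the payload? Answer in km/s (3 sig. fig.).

Ignition mass of stage 1 = 444,000+47,500 + 68,000+10,100 + 13,300+2,060 + 4,520 = 589,480 kg.
Stage 1: m₀ = 589,480 kg, m_f = 589,480 − 444,000 = 145,480 kg; Δv = 346×9.81×ln(4.052) = 3394.3×1.3992 ≈ 4749 m/s.
Stage 2: m₀ = 97,980 kg, m_f = 97,980 − 68,000 = 29,980 kg; Δv = 292×9.81×ln(3.268) = 2864.5×1.1842 ≈ 3392 m/s.
Stage 3: m₀ = 19,880 kg, m_f = 19,880 − 13,300 = 6,580 kg; Δv = 356×9.81×ln(3.021) = 3492.4×1.1057 ≈ 3861 m/s.
Total Δv = 4749 + 3392 + 3861 = 12002 m/s.

Δv ≈ 12.0 km/s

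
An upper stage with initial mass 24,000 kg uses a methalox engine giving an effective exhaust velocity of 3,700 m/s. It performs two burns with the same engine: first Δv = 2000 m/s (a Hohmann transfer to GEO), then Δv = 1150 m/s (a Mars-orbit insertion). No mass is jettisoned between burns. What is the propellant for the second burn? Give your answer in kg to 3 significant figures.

propellant for the second burn ≈ 3730 kg

After the first burn: m = 24000 × exp(−2000/3700.0) = 24000 × 0.58243 = 13,978.3 kg.
After the second burn: m = 13,978.3 × exp(−1150/3700.0) = 13,978.3 × 0.73285 = 10,244 kg.
Second-burn propellant = 13,978.3 − 10,244 = 3,734.3 kg.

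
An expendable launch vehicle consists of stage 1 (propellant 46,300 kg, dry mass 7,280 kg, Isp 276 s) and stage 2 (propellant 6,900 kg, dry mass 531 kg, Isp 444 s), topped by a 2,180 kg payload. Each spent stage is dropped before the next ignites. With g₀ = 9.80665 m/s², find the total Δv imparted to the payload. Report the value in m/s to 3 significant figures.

Δv ≈ 9080 m/s

Ignition mass of stage 1 = 46,300+7,280 + 6,900+531 + 2,180 = 63,191 kg.
Stage 1: m₀ = 63,191 kg, m_f = 63,191 − 46,300 = 16,891 kg; Δv = 276×9.80665×ln(3.741) = 2706.6×1.3194 ≈ 3571 m/s.
Stage 2: m₀ = 9,611 kg, m_f = 9,611 − 6,900 = 2,711 kg; Δv = 444×9.80665×ln(3.545) = 4354.2×1.2656 ≈ 5511 m/s.
Total Δv = 3571 + 5511 = 9082 m/s.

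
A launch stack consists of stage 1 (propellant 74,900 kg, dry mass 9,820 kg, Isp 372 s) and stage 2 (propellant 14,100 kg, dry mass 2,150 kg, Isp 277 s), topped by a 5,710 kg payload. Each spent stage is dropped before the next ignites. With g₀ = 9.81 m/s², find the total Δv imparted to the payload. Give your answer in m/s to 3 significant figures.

Ignition mass of stage 1 = 74,900+9,820 + 14,100+2,150 + 5,710 = 106,680 kg.
Stage 1: m₀ = 106,680 kg, m_f = 106,680 − 74,900 = 31,780 kg; Δv = 372×9.81×ln(3.357) = 3649.3×1.2110 ≈ 4419 m/s.
Stage 2: m₀ = 21,960 kg, m_f = 21,960 − 14,100 = 7,860 kg; Δv = 277×9.81×ln(2.794) = 2717.4×1.0274 ≈ 2792 m/s.
Total Δv = 4419 + 2792 = 7211 m/s.

Δv ≈ 7210 m/s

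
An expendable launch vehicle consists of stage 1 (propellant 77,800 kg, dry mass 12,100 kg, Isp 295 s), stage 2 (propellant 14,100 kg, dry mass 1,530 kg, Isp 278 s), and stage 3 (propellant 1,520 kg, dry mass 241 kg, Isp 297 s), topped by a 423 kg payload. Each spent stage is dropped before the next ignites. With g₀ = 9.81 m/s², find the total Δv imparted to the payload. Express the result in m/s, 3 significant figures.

Δv ≈ 11500 m/s

Ignition mass of stage 1 = 77,800+12,100 + 14,100+1,530 + 1,520+241 + 423 = 107,714 kg.
Stage 1: m₀ = 107,714 kg, m_f = 107,714 − 77,800 = 29,914 kg; Δv = 295×9.81×ln(3.601) = 2894.0×1.2812 ≈ 3708 m/s.
Stage 2: m₀ = 17,814 kg, m_f = 17,814 − 14,100 = 3,714 kg; Δv = 278×9.81×ln(4.796) = 2727.2×1.5679 ≈ 4276 m/s.
Stage 3: m₀ = 2,184 kg, m_f = 2,184 − 1,520 = 664 kg; Δv = 297×9.81×ln(3.289) = 2913.6×1.1906 ≈ 3469 m/s.
Total Δv = 3708 + 4276 + 3469 = 11453 m/s.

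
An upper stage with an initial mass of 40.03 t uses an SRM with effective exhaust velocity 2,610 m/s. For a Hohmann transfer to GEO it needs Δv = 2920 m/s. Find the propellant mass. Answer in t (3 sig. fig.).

From the ideal rocket equation, m₀/m_f = exp(Δv / v_e) = exp(2920 / 2610.0) = exp(1.1188) = 3.0611.
m_f = 40.03 / 3.0611 = 13.077 t, so propellant = m₀ − m_f = 40.03 − 13.077 = 26.953 t.

propellant mass ≈ 27.0 t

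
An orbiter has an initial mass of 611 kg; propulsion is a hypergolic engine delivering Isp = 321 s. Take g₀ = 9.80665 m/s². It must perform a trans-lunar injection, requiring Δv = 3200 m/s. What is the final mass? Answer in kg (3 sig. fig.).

v_e = Isp · g₀ = 321 × 9.80665 = 3147.9 m/s.
Using Δv = v_e ln(m₀/m_f): m₀/m_f = exp(Δv / v_e) = exp(3200 / 3147.9) = exp(1.0165) = 2.7636.
m_f = m₀ / 2.7636 = 611 / 2.7636 = 221.088 kg.

final mass ≈ 221 kg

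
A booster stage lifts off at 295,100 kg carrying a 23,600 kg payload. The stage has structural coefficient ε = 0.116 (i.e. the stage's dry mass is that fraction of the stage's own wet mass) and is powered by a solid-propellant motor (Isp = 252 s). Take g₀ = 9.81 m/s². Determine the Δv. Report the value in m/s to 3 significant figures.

Δv ≈ 4150 m/s

Stage wet mass = m₀ − payload = 295,100 − 23,600 = 271,500 kg.
Stage dry mass = ε × stage wet mass = 0.116 × 271,500 = 31,494 kg.
Burnout mass m_f = stage dry + payload = 31,494 + 23,600 = 55,094 kg.
v_e = Isp · g₀ = 252 × 9.81 = 2472.1 m/s.
Δv = v_e · ln(295,100/55,094) = 2472.1 × ln(5.356) = 2472.1 × 1.6783 ≈ 4149 m/s.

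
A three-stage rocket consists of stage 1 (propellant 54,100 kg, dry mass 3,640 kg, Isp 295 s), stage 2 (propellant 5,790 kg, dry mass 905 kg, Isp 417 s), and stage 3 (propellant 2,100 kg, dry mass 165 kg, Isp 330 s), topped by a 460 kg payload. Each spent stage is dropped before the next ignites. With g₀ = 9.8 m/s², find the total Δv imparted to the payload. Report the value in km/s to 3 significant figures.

Ignition mass of stage 1 = 54,100+3,640 + 5,790+905 + 2,100+165 + 460 = 67,160 kg.
Stage 1: m₀ = 67,160 kg, m_f = 67,160 − 54,100 = 13,060 kg; Δv = 295×9.8×ln(5.142) = 2891.0×1.6375 ≈ 4734 m/s.
Stage 2: m₀ = 9,420 kg, m_f = 9,420 − 5,790 = 3,630 kg; Δv = 417×9.8×ln(2.595) = 4086.6×0.9536 ≈ 3897 m/s.
Stage 3: m₀ = 2,725 kg, m_f = 2,725 − 2,100 = 625 kg; Δv = 330×9.8×ln(4.36) = 3234.0×1.4725 ≈ 4762 m/s.
Total Δv = 4734 + 3897 + 4762 = 13393 m/s.

Δv ≈ 13.4 km/s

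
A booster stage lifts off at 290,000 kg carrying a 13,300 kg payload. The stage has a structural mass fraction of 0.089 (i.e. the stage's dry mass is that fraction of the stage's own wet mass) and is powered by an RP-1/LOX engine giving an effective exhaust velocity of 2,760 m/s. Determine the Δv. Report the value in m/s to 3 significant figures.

Δv ≈ 5610 m/s

Stage wet mass = m₀ − payload = 290,000 − 13,300 = 276,700 kg.
Stage dry mass = ε × stage wet mass = 0.089 × 276,700 = 24,626.3 kg.
Burnout mass m_f = stage dry + payload = 24,626.3 + 13,300 = 37,926.3 kg.
From the ideal rocket equation, Δv = v_e · ln(290,000/37,926.3) = 2760.0 × ln(7.646) = 2760.0 × 2.0342 ≈ 5614 m/s.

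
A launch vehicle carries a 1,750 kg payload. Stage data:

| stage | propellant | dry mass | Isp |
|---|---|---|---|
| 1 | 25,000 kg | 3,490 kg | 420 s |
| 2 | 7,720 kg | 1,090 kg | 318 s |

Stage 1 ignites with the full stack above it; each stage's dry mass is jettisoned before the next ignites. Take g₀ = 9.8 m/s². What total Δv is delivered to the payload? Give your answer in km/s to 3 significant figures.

Δv ≈ 8.30 km/s

Ignition mass of stage 1 = 25,000+3,490 + 7,720+1,090 + 1,750 = 39,050 kg.
Stage 1: m₀ = 39,050 kg, m_f = 39,050 − 25,000 = 14,050 kg; Δv = 420×9.8×ln(2.779) = 4116.0×1.0222 ≈ 4207 m/s.
Stage 2: m₀ = 10,560 kg, m_f = 10,560 − 7,720 = 2,840 kg; Δv = 318×9.8×ln(3.718) = 3116.4×1.3133 ≈ 4093 m/s.
Total Δv = 4207 + 4093 = 8300 m/s.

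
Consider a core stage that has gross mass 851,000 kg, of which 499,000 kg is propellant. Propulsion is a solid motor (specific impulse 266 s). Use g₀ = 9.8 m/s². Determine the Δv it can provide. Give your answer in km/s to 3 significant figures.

v_e = Isp · g₀ = 266 × 9.8 = 2606.8 m/s.
m_f = m₀ − m_prop = 851,000 − 499,000 = 352,000 kg.
Δv = v_e · ln(m₀/m_f) = 2606.8 × ln(2.418) = 2606.8 × 0.8828 ≈ 2301.2 m/s.

Δv ≈ 2.30 km/s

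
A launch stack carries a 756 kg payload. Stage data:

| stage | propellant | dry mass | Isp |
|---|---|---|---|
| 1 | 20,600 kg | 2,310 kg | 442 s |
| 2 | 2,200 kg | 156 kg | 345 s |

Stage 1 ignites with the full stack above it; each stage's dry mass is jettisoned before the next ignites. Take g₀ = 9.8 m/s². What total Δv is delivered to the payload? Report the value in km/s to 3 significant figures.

Δv ≈ 10.9 km/s

Ignition mass of stage 1 = 20,600+2,310 + 2,200+156 + 756 = 26,022 kg.
Stage 1: m₀ = 26,022 kg, m_f = 26,022 − 20,600 = 5,422 kg; Δv = 442×9.8×ln(4.799) = 4331.6×1.5685 ≈ 6794 m/s.
Stage 2: m₀ = 3,112 kg, m_f = 3,112 − 2,200 = 912 kg; Δv = 345×9.8×ln(3.412) = 3381.0×1.2274 ≈ 4150 m/s.
Total Δv = 6794 + 4150 = 10944 m/s.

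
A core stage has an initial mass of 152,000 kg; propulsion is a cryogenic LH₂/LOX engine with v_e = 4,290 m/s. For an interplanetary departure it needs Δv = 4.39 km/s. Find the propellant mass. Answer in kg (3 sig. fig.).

Rocket equation: m₀/m_f = exp(Δv / v_e) = exp(4390 / 4290.0) = exp(1.0233) = 2.7824.
m_f = 152,000 / 2.7824 = 54,629.1 kg, so propellant = m₀ − m_f = 152,000 − 54,629.1 = 97,370.9 kg.

propellant mass ≈ 97400 kg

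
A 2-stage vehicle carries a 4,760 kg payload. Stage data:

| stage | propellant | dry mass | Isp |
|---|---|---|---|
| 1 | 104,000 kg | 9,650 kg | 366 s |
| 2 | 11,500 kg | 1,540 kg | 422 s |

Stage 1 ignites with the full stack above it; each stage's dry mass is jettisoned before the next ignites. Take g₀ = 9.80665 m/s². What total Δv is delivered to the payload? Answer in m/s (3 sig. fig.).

Δv ≈ 9920 m/s

Ignition mass of stage 1 = 104,000+9,650 + 11,500+1,540 + 4,760 = 131,450 kg.
Stage 1: m₀ = 131,450 kg, m_f = 131,450 − 104,000 = 27,450 kg; Δv = 366×9.80665×ln(4.789) = 3589.2×1.5663 ≈ 5622 m/s.
Stage 2: m₀ = 17,800 kg, m_f = 17,800 − 11,500 = 6,300 kg; Δv = 422×9.80665×ln(2.825) = 4138.4×1.0386 ≈ 4298 m/s.
Total Δv = 5622 + 4298 = 9920 m/s.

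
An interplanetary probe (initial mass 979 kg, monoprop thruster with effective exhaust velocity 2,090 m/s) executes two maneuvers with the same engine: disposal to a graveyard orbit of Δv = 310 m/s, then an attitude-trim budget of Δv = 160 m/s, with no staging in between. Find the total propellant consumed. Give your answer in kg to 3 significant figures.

total propellant consumed ≈ 197 kg

After the first burn: m = 979 × exp(−310/2090.0) = 979 × 0.86215 = 844.045 kg.
After the second burn: m = 844.045 × exp(−160/2090.0) = 844.045 × 0.92630 = 781.839 kg.
Total propellant = m₀ − m_final = 979 − 781.839 = 197.161 kg.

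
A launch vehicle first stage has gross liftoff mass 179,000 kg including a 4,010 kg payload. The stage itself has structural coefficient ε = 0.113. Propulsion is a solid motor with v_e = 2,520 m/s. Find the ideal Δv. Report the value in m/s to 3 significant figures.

Stage wet mass = m₀ − payload = 179,000 − 4,010 = 174,990 kg.
Stage dry mass = ε × stage wet mass = 0.113 × 174,990 = 19,773.9 kg.
Burnout mass m_f = stage dry + payload = 19,773.9 + 4,010 = 23,783.9 kg.
Using Δv = v_e ln(m₀/m_f): Δv = v_e · ln(179,000/23,783.9) = 2520.0 × ln(7.526) = 2520.0 × 2.0184 ≈ 5086 m/s.

Δv ≈ 5090 m/s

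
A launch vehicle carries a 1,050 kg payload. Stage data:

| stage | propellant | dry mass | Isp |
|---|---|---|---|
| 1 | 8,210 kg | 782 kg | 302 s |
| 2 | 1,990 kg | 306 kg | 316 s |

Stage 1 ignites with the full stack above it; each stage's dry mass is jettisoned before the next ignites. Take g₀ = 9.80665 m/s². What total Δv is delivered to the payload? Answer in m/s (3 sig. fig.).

Δv ≈ 6040 m/s

Ignition mass of stage 1 = 8,210+782 + 1,990+306 + 1,050 = 12,338 kg.
Stage 1: m₀ = 12,338 kg, m_f = 12,338 − 8,210 = 4,128 kg; Δv = 302×9.80665×ln(2.989) = 2961.6×1.0949 ≈ 3243 m/s.
Stage 2: m₀ = 3,346 kg, m_f = 3,346 − 1,990 = 1,356 kg; Δv = 316×9.80665×ln(2.468) = 3098.9×0.9032 ≈ 2799 m/s.
Total Δv = 3243 + 2799 = 6042 m/s.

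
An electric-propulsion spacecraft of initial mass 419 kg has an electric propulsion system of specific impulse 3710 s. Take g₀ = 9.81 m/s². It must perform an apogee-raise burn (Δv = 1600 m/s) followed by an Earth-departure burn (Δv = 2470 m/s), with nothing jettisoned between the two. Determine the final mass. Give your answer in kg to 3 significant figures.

v_e = Isp · g₀ = 3710 × 9.81 = 36395.1 m/s.
After the first burn: m = 419 × exp(−1600/36395.1) = 419 × 0.95699 = 400.979 kg.
After the second burn: m = 400.979 × exp(−2470/36395.1) = 400.979 × 0.93439 = 374.671 kg.

final mass ≈ 375 kg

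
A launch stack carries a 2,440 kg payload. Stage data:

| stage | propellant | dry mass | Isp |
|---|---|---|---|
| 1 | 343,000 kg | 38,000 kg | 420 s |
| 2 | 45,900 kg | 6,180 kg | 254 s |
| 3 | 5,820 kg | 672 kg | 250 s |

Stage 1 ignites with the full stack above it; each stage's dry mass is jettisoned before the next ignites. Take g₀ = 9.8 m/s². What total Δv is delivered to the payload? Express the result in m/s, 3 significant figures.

Ignition mass of stage 1 = 343,000+38,000 + 45,900+6,180 + 5,820+672 + 2,440 = 442,012 kg.
Stage 1: m₀ = 442,012 kg, m_f = 442,012 − 343,000 = 99,012 kg; Δv = 420×9.8×ln(4.464) = 4116.0×1.4961 ≈ 6158 m/s.
Stage 2: m₀ = 61,012 kg, m_f = 61,012 − 45,900 = 15,112 kg; Δv = 254×9.8×ln(4.037) = 2489.2×1.3956 ≈ 3474 m/s.
Stage 3: m₀ = 8,932 kg, m_f = 8,932 − 5,820 = 3,112 kg; Δv = 250×9.8×ln(2.87) = 2450.0×1.0544 ≈ 2583 m/s.
Total Δv = 6158 + 3474 + 2583 = 12215 m/s.

Δv ≈ 12200 m/s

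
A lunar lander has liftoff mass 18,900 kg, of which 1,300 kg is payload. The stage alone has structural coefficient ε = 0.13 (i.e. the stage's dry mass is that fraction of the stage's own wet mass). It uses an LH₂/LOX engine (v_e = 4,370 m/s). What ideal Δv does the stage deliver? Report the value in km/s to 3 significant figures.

Stage wet mass = m₀ − payload = 18,900 − 1,300 = 17,600 kg.
Stage dry mass = ε × stage wet mass = 0.13 × 17,600 = 2,288 kg.
Burnout mass m_f = stage dry + payload = 2,288 + 1,300 = 3,588 kg.
From the ideal rocket equation, Δv = v_e · ln(18,900/3,588) = 4370.0 × ln(5.268) = 4370.0 × 1.6616 ≈ 7261 m/s.

Δv ≈ 7.26 km/s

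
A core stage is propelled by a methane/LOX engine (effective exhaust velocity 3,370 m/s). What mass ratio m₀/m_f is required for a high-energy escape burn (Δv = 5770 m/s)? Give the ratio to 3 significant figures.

mass ratio ≈ 5.54

m₀/m_f = exp(Δv / v_e) = exp(5770 / 3370.0) = exp(1.7122) = 5.5410.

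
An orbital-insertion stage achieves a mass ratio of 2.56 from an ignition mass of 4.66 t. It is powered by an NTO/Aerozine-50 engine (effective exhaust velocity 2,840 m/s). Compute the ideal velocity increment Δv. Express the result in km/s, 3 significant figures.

Δv = v_e · ln(2.56) = 2840.0 × 0.9400 ≈ 2669.6 m/s.

Δv ≈ 2.67 km/s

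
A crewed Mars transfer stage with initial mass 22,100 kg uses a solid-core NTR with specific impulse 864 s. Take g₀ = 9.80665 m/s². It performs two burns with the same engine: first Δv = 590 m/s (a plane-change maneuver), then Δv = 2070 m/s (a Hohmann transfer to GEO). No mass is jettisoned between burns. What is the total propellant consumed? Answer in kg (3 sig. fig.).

total propellant consumed ≈ 5950 kg

v_e = Isp · g₀ = 864 × 9.80665 = 8472.9 m/s.
After the first burn: m = 22100 × exp(−590/8472.9) = 22100 × 0.93274 = 20,613.6 kg.
After the second burn: m = 20,613.6 × exp(−2070/8472.9) = 20,613.6 × 0.78325 = 16,145.6 kg.
Total propellant = m₀ − m_final = 22100 − 16,145.6 = 5,954.4 kg.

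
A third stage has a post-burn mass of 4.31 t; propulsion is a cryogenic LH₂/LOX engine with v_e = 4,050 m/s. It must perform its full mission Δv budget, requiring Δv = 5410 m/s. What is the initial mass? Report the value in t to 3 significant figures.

initial mass ≈ 16.4 t

m₀/m_f = exp(Δv / v_e) = exp(5410 / 4050.0) = exp(1.3358) = 3.8030.
m₀ = m_f × 3.8030 = 4.31 × 3.8030 = 16.3909 t.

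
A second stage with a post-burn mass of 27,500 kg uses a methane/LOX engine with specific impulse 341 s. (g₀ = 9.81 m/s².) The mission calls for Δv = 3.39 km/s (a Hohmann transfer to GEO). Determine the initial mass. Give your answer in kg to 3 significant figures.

initial mass ≈ 75800 kg

v_e = Isp · g₀ = 341 × 9.81 = 3345.2 m/s.
m₀/m_f = exp(Δv / v_e) = exp(3390 / 3345.2) = exp(1.0134) = 2.7549.
m₀ = m_f × 2.7549 = 27,500 × 2.7549 = 75,759.8 kg.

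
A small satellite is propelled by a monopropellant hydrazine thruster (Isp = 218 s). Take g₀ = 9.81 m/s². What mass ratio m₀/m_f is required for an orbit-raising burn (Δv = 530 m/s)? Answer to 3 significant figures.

v_e = Isp · g₀ = 218 × 9.81 = 2138.6 m/s.
From the ideal rocket equation, m₀/m_f = exp(Δv / v_e) = exp(530 / 2138.6) = exp(0.2478) = 1.2812.

mass ratio ≈ 1.28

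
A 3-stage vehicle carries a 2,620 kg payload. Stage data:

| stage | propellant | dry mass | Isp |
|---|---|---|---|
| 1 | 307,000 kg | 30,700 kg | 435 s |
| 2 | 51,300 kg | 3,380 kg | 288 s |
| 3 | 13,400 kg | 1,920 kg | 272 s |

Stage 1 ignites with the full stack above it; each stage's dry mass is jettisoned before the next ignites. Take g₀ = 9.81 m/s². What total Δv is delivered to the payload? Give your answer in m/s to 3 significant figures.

Ignition mass of stage 1 = 307,000+30,700 + 51,300+3,380 + 13,400+1,920 + 2,620 = 410,320 kg.
Stage 1: m₀ = 410,320 kg, m_f = 410,320 − 307,000 = 103,320 kg; Δv = 435×9.81×ln(3.971) = 4267.4×1.3791 ≈ 5885 m/s.
Stage 2: m₀ = 72,620 kg, m_f = 72,620 − 51,300 = 21,320 kg; Δv = 288×9.81×ln(3.406) = 2825.3×1.2256 ≈ 3463 m/s.
Stage 3: m₀ = 17,940 kg, m_f = 17,940 − 13,400 = 4,540 kg; Δv = 272×9.81×ln(3.952) = 2668.3×1.3741 ≈ 3667 m/s.
Total Δv = 5885 + 3463 + 3667 = 13015 m/s.

Δv ≈ 13000 m/s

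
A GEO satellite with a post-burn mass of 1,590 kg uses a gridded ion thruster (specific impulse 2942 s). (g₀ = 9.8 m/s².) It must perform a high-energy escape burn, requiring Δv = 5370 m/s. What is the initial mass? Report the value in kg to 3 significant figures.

v_e = Isp · g₀ = 2942 × 9.8 = 28831.6 m/s.
m₀/m_f = exp(Δv / v_e) = exp(5370 / 28831.6) = exp(0.1863) = 1.2047.
m₀ = m_f × 1.2047 = 1,590 × 1.2047 = 1,915.47 kg.

initial mass ≈ 1920 kg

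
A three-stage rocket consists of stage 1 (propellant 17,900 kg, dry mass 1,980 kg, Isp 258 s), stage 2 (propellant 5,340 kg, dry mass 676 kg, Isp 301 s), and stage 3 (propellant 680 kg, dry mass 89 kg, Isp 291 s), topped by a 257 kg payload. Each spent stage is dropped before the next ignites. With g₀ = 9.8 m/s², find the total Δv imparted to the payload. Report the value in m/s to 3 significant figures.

Δv ≈ 10100 m/s

Ignition mass of stage 1 = 17,900+1,980 + 5,340+676 + 680+89 + 257 = 26,922 kg.
Stage 1: m₀ = 26,922 kg, m_f = 26,922 − 17,900 = 9,022 kg; Δv = 258×9.8×ln(2.984) = 2528.4×1.0933 ≈ 2764 m/s.
Stage 2: m₀ = 7,042 kg, m_f = 7,042 − 5,340 = 1,702 kg; Δv = 301×9.8×ln(4.137) = 2949.8×1.4201 ≈ 4189 m/s.
Stage 3: m₀ = 1,026 kg, m_f = 1,026 − 680 = 346 kg; Δv = 291×9.8×ln(2.965) = 2851.8×1.0870 ≈ 3100 m/s.
Total Δv = 2764 + 4189 + 3100 = 10053 m/s.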